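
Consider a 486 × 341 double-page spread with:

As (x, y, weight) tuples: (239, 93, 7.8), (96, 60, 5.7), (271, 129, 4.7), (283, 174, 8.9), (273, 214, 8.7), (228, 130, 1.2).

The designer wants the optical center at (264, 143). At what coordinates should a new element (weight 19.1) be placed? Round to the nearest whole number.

New total weight: (7.8 + 5.7 + 4.7 + 8.9 + 8.7 + 1.2) + 19.1 = 56.1.
Along x: (8852.5 + 19.1·x) / 56.1 = 264 (existing moment 7.8·239 + 5.7·96 + 4.7·271 + 8.9·283 + 8.7·273 + 1.2·228 = 8852.5) ⇒ x = (14810.4 − 8852.5) / 19.1 ≈ 311.93.
Along y: (5240.1 + 19.1·y) / 56.1 = 143 (existing moment 7.8·93 + 5.7·60 + 4.7·129 + 8.9·174 + 8.7·214 + 1.2·130 = 5240.1) ⇒ y = (8022.3 − 5240.1) / 19.1 ≈ 145.66.

(312, 146)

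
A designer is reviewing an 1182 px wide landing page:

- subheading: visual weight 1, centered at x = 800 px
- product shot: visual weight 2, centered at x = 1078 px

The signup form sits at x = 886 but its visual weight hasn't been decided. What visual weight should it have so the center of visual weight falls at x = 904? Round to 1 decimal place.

w ≈ 13.6

Fixed elements: Σw = 1 + 2 = 3, Σw·x = 1·800 + 2·1078 = 2956.
For the centroid to hit 904: (2956 + w·886) / (3 + w) = 904.
So w = (904·3 − 2956)/(886 − 904) = -244/-18 ≈ 13.56.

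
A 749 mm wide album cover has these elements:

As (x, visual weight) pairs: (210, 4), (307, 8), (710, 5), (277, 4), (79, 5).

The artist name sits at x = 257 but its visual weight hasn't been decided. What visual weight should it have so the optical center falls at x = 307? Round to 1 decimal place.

Fixed elements: Σw = 4 + 8 + 5 + 4 + 5 = 26, Σw·x = 4·210 + 8·307 + 5·710 + 4·277 + 5·79 = 8349.
For the centroid to hit 307: (8349 + w·257) / (26 + w) = 307.
Solving: w = (307·26 − 8349) / (257 − 307) = -367 / -50 ≈ 7.34.

w ≈ 7.3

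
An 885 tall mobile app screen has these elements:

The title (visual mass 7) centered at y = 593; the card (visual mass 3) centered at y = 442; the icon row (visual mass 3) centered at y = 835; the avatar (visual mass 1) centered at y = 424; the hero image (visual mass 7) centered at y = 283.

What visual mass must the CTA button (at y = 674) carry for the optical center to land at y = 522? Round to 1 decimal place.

w ≈ 3.8

Known weights sum to 7 + 3 + 3 + 1 + 7 = 21; their moment is 7·593 + 3·442 + 3·835 + 1·424 + 7·283 = 10387.
Balance at y = 522 requires (10387 + w·674) / (21 + w) = 522.
Solving: w = (522·21 − 10387) / (674 − 522) = 575 / 152 ≈ 3.78.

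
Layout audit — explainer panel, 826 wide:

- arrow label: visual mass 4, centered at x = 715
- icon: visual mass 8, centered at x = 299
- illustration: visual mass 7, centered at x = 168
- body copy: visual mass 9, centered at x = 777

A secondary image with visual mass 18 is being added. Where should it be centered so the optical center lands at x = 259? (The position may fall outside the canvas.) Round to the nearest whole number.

New total weight: (4 + 8 + 7 + 9) + 18 = 46.
x: need Σw·x = 46·259 = 11914. Existing = 4·715 + 8·299 + 7·168 + 9·777 = 13421. Remainder -1507 / 18 ≈ -83.72.

x ≈ -84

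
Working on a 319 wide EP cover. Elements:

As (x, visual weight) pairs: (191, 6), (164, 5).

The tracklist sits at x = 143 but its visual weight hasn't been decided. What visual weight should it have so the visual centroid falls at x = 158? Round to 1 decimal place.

w ≈ 15.2

Fixed elements: Σw = 6 + 5 = 11, Σw·x = 6·191 + 5·164 = 1966.
For the centroid to hit 158: (1966 + w·143) / (11 + w) = 158.
Solving: w = (158·11 − 1966) / (143 − 158) = -228 / -15 ≈ 15.20.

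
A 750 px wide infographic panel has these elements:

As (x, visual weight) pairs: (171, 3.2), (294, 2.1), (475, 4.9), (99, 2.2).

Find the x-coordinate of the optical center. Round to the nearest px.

x ≈ 299

Weights sum to 3.2 + 2.1 + 4.9 + 2.2 = 12.4.
x: (3.2·171 + 2.1·294 + 4.9·475 + 2.2·99) / 12.4 = 3709.9 / 12.4 ≈ 299.19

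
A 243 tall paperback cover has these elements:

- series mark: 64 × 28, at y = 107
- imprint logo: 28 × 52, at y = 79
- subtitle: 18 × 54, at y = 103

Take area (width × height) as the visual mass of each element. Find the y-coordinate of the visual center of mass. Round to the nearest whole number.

Areas: series mark 64·28 = 1792, imprint logo 28·52 = 1456, subtitle 18·54 = 972. Total weight = 4220.
y: (1792·107 + 1456·79 + 972·103) / 4220 = 406884 / 4220 ≈ 96.42

y ≈ 96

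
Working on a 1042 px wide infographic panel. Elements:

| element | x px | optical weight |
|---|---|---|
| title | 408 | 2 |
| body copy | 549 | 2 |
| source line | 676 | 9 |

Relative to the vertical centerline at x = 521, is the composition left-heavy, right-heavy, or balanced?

Weights sum to 2 + 2 + 9 = 13.
x-moment: 2·408 + 2·549 + 9·676 = 7998; centroid 7998/13 ≈ 615.23.
615.2 lies right of the midline 521, so the layout is right-heavy.

right-heavy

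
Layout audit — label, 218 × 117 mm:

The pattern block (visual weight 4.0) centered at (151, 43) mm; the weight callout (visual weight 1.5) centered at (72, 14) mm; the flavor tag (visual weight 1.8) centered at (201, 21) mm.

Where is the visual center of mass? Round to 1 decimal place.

Weights sum to 4.0 + 1.5 + 1.8 = 7.3.
x: (4.0·151 + 1.5·72 + 1.8·201) / 7.3 = 1073.8 / 7.3 ≈ 147.10
y: (4.0·43 + 1.5·14 + 1.8·21) / 7.3 = 230.8 / 7.3 ≈ 31.62

(147.1, 31.6)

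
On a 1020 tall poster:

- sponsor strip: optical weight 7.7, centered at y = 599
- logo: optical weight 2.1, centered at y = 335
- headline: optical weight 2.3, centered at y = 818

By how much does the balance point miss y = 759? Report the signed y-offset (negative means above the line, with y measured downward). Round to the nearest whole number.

Total weight = 7.7 + 2.1 + 2.3 = 12.1.
Σw·y = 7.7·599 + 2.1·335 + 2.3·818 = 7197.2, so ȳ = 7197.2/12.1 ≈ 594.81.
Against y = 759, that's 594.81 − 759 = -164.19.

≈ -164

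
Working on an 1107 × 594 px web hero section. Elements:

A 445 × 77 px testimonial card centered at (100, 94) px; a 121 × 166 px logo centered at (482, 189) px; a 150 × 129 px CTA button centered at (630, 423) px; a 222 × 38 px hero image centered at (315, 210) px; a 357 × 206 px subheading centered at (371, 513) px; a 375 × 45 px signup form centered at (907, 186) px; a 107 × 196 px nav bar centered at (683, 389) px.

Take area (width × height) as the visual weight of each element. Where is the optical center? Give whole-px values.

Areas: testimonial card 445·77 = 34265, logo 121·166 = 20086, CTA button 150·129 = 19350, hero image 222·38 = 8436, subheading 357·206 = 73542, signup form 375·45 = 16875, nav bar 107·196 = 20972. Total weight = 193526.
Σw·x = 84869375; x̄ = 84869375/193526 ≈ 438.54.
Σw·y = 65997678; ȳ = 65997678/193526 ≈ 341.03.

(439, 341)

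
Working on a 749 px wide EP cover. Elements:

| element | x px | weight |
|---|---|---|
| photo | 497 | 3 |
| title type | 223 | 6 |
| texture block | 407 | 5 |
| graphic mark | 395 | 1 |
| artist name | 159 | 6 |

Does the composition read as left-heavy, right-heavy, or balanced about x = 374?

Total weight = 3 + 6 + 5 + 1 + 6 = 21.
x-moment: 3·497 + 6·223 + 5·407 + 1·395 + 6·159 = 6213; centroid 6213/21 ≈ 295.86.
Since 295.9 is left of 374, the composition reads left-heavy.

left-heavy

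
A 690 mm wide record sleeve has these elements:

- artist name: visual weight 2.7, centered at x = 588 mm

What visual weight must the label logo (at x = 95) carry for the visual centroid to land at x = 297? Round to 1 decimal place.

Known: weight 2.7 with moment 2.7·588 = 1587.6.
For the centroid to hit 297: (1587.6 + w·95) / (2.7 + w) = 297.
So w = (297·2.7 − 1587.6)/(95 − 297) = -785.7/-202 ≈ 3.89.

w ≈ 3.9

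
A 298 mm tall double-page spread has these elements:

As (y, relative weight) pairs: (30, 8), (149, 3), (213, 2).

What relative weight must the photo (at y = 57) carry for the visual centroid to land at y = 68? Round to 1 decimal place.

Existing Σw = 13 (8 + 3 + 2); existing moment 8·30 + 3·149 + 2·213 = 1113.
For the centroid to hit 68: (1113 + w·57) / (13 + w) = 68.
Rearranging, w·(57 − 68) = 68·13 − 1113 = -229, so w ≈ -229/-11 = 20.82.

w ≈ 20.8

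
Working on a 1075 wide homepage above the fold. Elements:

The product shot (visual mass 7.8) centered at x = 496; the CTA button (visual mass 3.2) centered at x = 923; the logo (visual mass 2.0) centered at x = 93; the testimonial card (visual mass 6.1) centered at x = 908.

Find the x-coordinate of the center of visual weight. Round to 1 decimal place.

Σw = 7.8 + 3.2 + 2.0 + 6.1 = 19.1.
Σw·x = 7.8·496 + 3.2·923 + 2.0·93 + 6.1·908 = 12547.2, so x̄ = 12547.2/19.1 ≈ 656.92.

x ≈ 656.9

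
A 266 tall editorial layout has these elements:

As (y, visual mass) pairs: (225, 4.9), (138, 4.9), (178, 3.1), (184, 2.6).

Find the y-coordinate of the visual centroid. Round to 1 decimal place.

Weights sum to 4.9 + 4.9 + 3.1 + 2.6 = 15.5.
Σw·y = 4.9·225 + 4.9·138 + 3.1·178 + 2.6·184 = 2808.9, so ȳ = 2808.9/15.5 ≈ 181.22.

y ≈ 181.2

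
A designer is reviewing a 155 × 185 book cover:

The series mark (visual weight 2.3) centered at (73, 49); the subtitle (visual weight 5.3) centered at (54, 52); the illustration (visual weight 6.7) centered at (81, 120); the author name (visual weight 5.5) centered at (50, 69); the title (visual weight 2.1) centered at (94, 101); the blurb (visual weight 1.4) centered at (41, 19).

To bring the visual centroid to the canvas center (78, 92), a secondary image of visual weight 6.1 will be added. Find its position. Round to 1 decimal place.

After adding the secondary image, total weight = 2.3 + 5.3 + 6.7 + 5.5 + 2.1 + 1.4 + 6.1 = 29.4.
Along x: (1526.6 + 6.1·x) / 29.4 = 78 (existing moment 2.3·73 + 5.3·54 + 6.7·81 + 5.5·50 + 2.1·94 + 1.4·41 = 1526.6) ⇒ x = (2293.2 − 1526.6) / 6.1 ≈ 125.67.
Along y: (1810.5 + 6.1·y) / 29.4 = 92 (existing moment 2.3·49 + 5.3·52 + 6.7·120 + 5.5·69 + 2.1·101 + 1.4·19 = 1810.5) ⇒ y = (2704.8 − 1810.5) / 6.1 ≈ 146.61.

(125.7, 146.6)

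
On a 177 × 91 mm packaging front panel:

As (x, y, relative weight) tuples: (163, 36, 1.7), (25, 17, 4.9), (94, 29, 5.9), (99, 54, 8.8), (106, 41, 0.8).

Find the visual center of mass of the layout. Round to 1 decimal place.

Total weight = 1.7 + 4.9 + 5.9 + 8.8 + 0.8 = 22.1.
Σw·x = 1.7·163 + 4.9·25 + 5.9·94 + 8.8·99 + 0.8·106 = 1910.2, so x̄ = 1910.2/22.1 ≈ 86.43.
Σw·y = 1.7·36 + 4.9·17 + 5.9·29 + 8.8·54 + 0.8·41 = 823.6, so ȳ = 823.6/22.1 ≈ 37.27.

(86.4, 37.3)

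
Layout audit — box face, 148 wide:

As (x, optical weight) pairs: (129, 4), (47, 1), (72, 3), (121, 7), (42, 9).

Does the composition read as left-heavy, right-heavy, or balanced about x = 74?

Total weight = 4 + 1 + 3 + 7 + 9 = 24.
Σw·x = 4·129 + 1·47 + 3·72 + 7·121 + 9·42 = 2004, so x̄ = 2004/24 ≈ 83.50.
83.5 lies right of the midline 74, so the layout is right-heavy.

right-heavy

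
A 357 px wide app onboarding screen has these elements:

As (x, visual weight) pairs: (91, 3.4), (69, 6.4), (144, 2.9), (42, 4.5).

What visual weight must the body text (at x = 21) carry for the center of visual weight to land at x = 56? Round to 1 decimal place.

w ≈ 11.3

Existing Σw = 17.2 (3.4 + 6.4 + 2.9 + 4.5); existing moment 3.4·91 + 6.4·69 + 2.9·144 + 4.5·42 = 1357.6.
Set Σw·x/Σw = 56: (1357.6 + 21w) = 56·(17.2 + w).
So w = (56·17.2 − 1357.6)/(21 − 56) = -394.4/-35 ≈ 11.27.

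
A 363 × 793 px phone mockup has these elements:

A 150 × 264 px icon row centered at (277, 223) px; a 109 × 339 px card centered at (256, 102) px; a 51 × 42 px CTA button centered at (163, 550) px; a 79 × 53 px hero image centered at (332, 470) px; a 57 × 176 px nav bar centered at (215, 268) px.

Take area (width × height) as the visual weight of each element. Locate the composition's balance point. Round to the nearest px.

(262, 198)

Areas: icon row 150·264 = 39600, card 109·339 = 36951, CTA button 51·42 = 2142, hero image 79·53 = 4187, nav bar 57·176 = 10032. Total weight = 92912.
x-moment: 39600·277 + 36951·256 + 2142·163 + 4187·332 + 10032·215 = 24324766; centroid 24324766/92912 ≈ 261.80.
y-moment: 39600·223 + 36951·102 + 2142·550 + 4187·470 + 10032·268 = 18434368; centroid 18434368/92912 ≈ 198.41.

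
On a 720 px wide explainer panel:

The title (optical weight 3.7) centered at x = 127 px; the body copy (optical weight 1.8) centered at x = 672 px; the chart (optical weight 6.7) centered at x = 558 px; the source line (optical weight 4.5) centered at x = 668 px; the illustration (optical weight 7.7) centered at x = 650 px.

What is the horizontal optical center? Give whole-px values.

x ≈ 550

Total weight = 3.7 + 1.8 + 6.7 + 4.5 + 7.7 = 24.4.
Σw·x = 3.7·127 + 1.8·672 + 6.7·558 + 4.5·668 + 7.7·650 = 13429.1, so x̄ = 13429.1/24.4 ≈ 550.37.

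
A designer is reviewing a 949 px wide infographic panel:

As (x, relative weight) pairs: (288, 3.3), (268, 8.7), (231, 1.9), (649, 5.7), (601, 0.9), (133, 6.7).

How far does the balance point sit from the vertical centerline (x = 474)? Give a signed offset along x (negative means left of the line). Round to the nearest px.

≈ -149 px

Σw = 3.3 + 8.7 + 1.9 + 5.7 + 0.9 + 6.7 = 27.2.
x: moment 8852.2 / weight 27.2 ≈ 325.45
Against x = 474, that's 325.45 − 474 = -148.55.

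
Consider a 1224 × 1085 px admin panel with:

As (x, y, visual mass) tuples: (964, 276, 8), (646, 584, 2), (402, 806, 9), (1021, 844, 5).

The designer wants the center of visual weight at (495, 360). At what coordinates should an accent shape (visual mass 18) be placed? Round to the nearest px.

With the accent shape, Σw becomes 8 + 2 + 9 + 5 + 18 = 42.
Along x: (17727 + 18·x) / 42 = 495 (existing moment 8·964 + 2·646 + 9·402 + 5·1021 = 17727) ⇒ x = (20790 − 17727) / 18 ≈ 170.17.
Along y: (14850 + 18·y) / 42 = 360 (existing moment 8·276 + 2·584 + 9·806 + 5·844 = 14850) ⇒ y = (15120 − 14850) / 18 ≈ 15.00.

(170, 15)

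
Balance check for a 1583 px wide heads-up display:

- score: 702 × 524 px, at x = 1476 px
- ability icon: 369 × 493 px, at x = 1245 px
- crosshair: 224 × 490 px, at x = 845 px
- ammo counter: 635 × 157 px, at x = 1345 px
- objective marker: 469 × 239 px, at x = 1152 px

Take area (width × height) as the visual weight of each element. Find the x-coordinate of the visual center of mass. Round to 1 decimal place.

x ≈ 1291.6

Areas → weights: score 702·524 = 367848, ability icon 369·493 = 181917, crosshair 224·490 = 109760, ammo counter 635·157 = 99695, objective marker 469·239 = 112091; Σw = 871311.
x-moment: 367848·1476 + 181917·1245 + 109760·845 + 99695·1345 + 112091·1152 = 1125396120; centroid 1125396120/871311 ≈ 1291.61.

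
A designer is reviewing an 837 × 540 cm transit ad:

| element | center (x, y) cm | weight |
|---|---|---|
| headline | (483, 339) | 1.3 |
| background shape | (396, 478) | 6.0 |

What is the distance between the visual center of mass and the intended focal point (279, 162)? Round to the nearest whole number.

Total weight = 1.3 + 6.0 = 7.3.
x-moment: 1.3·483 + 6.0·396 = 3003.9; centroid 3003.9/7.3 ≈ 411.49.
y-moment: 1.3·339 + 6.0·478 = 3308.7; centroid 3308.7/7.3 ≈ 453.25.
Offset from (279, 162): Δx ≈ 132.49, Δy ≈ 291.25; distance = √(Δx² + Δy²) ≈ 319.97.

≈ 320 cm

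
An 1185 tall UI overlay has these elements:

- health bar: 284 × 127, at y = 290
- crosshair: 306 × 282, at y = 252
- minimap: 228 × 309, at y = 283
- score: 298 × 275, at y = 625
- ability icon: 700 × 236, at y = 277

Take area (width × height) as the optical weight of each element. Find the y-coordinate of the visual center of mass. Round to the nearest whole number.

y ≈ 339

Taking area as weight: health bar 284·127 = 36068, crosshair 306·282 = 86292, minimap 228·309 = 70452, score 298·275 = 81950, ability icon 700·236 = 165200. Sum 439962.
y: (36068·290 + 86292·252 + 70452·283 + 81950·625 + 165200·277) / 439962 = 149122370 / 439962 ≈ 338.94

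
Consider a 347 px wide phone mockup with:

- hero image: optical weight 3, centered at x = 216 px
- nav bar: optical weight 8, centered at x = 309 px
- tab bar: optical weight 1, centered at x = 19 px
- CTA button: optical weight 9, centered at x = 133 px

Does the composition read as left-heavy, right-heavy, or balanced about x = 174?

Weights sum to 3 + 8 + 1 + 9 = 21.
x: (3·216 + 8·309 + 1·19 + 9·133) / 21 = 4336 / 21 ≈ 206.48
206.5 vs midline 174 → right-heavy.

right-heavy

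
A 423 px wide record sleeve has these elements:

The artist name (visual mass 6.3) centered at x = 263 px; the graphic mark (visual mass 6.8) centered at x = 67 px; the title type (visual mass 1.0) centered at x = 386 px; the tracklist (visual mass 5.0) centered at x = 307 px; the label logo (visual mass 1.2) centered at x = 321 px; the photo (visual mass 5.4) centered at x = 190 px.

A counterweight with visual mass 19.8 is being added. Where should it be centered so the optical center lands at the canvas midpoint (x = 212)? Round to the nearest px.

x ≈ 212

After adding the counterweight, total weight = 6.3 + 6.8 + 1.0 + 5.0 + 1.2 + 5.4 + 19.8 = 45.5.
x: need Σw·x = 45.5·212 = 9646.0. Existing = 6.3·263 + 6.8·67 + 1.0·386 + 5.0·307 + 1.2·321 + 5.4·190 = 5444.7. Remainder 4201.3 / 19.8 ≈ 212.19.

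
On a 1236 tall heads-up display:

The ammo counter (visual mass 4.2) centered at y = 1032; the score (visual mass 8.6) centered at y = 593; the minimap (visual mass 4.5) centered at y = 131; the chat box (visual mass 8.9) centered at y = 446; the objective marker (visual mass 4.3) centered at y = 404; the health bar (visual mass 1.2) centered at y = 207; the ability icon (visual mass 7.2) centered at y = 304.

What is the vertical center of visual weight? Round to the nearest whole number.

Σw = 4.2 + 8.6 + 4.5 + 8.9 + 4.3 + 1.2 + 7.2 = 38.9.
y: moment 18167.5 / weight 38.9 ≈ 467.03

y ≈ 467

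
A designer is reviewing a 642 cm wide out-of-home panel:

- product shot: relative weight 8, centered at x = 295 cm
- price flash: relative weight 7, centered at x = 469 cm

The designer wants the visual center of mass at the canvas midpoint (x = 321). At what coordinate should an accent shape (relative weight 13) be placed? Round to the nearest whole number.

With the accent shape, Σw becomes 8 + 7 + 13 = 28.
Along x: (5643 + 13·x) / 28 = 321 (existing moment 8·295 + 7·469 = 5643) ⇒ x = (8988 − 5643) / 13 ≈ 257.31.

x ≈ 257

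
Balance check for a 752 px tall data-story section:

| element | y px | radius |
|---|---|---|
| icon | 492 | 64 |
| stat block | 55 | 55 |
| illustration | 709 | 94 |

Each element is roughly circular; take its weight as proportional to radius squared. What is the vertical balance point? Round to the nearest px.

y ≈ 529

Weights ∝ r²: icon 64² = 4096, stat block 55² = 3025, illustration 94² = 8836; Σw = 15957.
y: (4096·492 + 3025·55 + 8836·709) / 15957 = 8446331 / 15957 ≈ 529.32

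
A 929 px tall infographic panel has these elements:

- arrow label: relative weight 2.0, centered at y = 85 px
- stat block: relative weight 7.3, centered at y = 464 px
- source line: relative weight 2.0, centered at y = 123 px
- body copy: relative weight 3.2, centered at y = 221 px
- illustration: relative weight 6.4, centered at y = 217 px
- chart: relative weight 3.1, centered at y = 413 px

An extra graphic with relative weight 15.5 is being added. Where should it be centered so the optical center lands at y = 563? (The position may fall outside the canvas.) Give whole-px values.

y ≈ 972

After adding the extra graphic, total weight = 2.0 + 7.3 + 2.0 + 3.2 + 6.4 + 3.1 + 15.5 = 39.5.
y: target moment 39.5×563 = 22238.5; current 2.0·85 + 7.3·464 + 2.0·123 + 3.2·221 + 6.4·217 + 3.1·413 = 7179.5; the extra graphic supplies 15059.0, so y = 15059.0/15.5 ≈ 971.55.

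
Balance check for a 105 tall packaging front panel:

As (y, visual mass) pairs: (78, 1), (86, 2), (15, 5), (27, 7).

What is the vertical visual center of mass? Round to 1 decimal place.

Weights sum to 1 + 2 + 5 + 7 = 15.
Σw·y = 1·78 + 2·86 + 5·15 + 7·27 = 514, so ȳ = 514/15 ≈ 34.27.

y ≈ 34.3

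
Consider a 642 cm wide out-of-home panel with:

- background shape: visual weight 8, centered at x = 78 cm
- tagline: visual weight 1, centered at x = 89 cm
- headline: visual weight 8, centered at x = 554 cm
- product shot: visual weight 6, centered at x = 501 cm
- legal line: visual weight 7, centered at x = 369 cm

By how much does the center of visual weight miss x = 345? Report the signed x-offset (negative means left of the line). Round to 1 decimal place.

Weights sum to 8 + 1 + 8 + 6 + 7 = 30.
x: (8·78 + 1·89 + 8·554 + 6·501 + 7·369) / 30 = 10734 / 30 ≈ 357.80
Against x = 345, that's 357.80 − 345 = 12.80.

≈ 12.8 cm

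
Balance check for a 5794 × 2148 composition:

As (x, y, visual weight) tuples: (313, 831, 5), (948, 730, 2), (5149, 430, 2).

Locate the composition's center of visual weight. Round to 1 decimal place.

Σw = 5 + 2 + 2 = 9.
Σw·x = 5·313 + 2·948 + 2·5149 = 13759, so x̄ = 13759/9 ≈ 1528.78.
Σw·y = 5·831 + 2·730 + 2·430 = 6475, so ȳ = 6475/9 ≈ 719.44.

(1528.8, 719.4)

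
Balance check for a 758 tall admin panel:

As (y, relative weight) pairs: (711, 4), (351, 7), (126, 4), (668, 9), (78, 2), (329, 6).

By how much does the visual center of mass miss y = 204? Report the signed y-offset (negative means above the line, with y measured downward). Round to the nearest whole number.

≈ 232

Total weight = 4 + 7 + 4 + 9 + 2 + 6 = 32.
Σw·y = 13947; ȳ = 13947/32 ≈ 435.84.
Against y = 204, that's 435.84 − 204 = 231.84.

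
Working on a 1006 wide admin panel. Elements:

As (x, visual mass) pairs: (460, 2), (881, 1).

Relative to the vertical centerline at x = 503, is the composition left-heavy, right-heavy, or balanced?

Weights sum to 2 + 1 = 3.
Σw·x = 2·460 + 1·881 = 1801, so x̄ = 1801/3 ≈ 600.33.
600.3 vs midline 503 → right-heavy.

right-heavy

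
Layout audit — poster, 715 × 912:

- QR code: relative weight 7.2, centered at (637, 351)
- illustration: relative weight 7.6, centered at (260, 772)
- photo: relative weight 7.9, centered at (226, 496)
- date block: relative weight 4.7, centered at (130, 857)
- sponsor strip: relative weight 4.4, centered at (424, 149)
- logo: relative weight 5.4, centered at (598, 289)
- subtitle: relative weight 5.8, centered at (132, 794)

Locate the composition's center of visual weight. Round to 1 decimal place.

Weights sum to 7.2 + 7.6 + 7.9 + 4.7 + 4.4 + 5.4 + 5.8 = 43.0.
x-moment: 7.2·637 + 7.6·260 + 7.9·226 + 4.7·130 + 4.4·424 + 5.4·598 + 5.8·132 = 14819.2; centroid 14819.2/43.0 ≈ 344.63.
y-moment: 7.2·351 + 7.6·772 + 7.9·496 + 4.7·857 + 4.4·149 + 5.4·289 + 5.8·794 = 23162.1; centroid 23162.1/43.0 ≈ 538.65.

(344.6, 538.7)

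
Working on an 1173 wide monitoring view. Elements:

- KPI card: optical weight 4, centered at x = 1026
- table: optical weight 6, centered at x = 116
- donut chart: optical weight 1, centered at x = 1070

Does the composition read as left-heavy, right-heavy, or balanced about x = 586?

Σw = 4 + 6 + 1 = 11.
x-moment: 4·1026 + 6·116 + 1·1070 = 5870; centroid 5870/11 ≈ 533.64.
533.6 lies left of the midline 586, so the layout is left-heavy.

left-heavy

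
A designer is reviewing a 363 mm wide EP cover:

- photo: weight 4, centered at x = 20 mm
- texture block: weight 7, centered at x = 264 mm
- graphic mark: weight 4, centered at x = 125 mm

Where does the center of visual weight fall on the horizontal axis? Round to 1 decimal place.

Total weight = 4 + 7 + 4 = 15.
x-moment: 4·20 + 7·264 + 4·125 = 2428; centroid 2428/15 ≈ 161.87.

x ≈ 161.9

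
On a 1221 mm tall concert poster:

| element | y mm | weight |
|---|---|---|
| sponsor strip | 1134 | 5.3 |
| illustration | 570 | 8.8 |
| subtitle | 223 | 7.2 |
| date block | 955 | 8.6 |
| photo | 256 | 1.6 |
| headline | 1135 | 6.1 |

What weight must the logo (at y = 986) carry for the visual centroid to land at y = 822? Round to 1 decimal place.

Known weights sum to 5.3 + 8.8 + 7.2 + 8.6 + 1.6 + 6.1 = 37.6; their moment is 5.3·1134 + 8.8·570 + 7.2·223 + 8.6·955 + 1.6·256 + 6.1·1135 = 28177.9.
Balance at y = 822 requires (28177.9 + w·986) / (37.6 + w) = 822.
So w = (822·37.6 − 28177.9)/(986 − 822) = 2729.3/164 ≈ 16.64.

w ≈ 16.6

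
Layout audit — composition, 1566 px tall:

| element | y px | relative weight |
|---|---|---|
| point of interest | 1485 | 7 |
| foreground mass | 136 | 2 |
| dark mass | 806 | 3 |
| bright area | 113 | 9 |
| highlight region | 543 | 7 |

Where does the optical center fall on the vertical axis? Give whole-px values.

y ≈ 639

Σw = 7 + 2 + 3 + 9 + 7 = 28.
y: (7·1485 + 2·136 + 3·806 + 9·113 + 7·543) / 28 = 17903 / 28 ≈ 639.39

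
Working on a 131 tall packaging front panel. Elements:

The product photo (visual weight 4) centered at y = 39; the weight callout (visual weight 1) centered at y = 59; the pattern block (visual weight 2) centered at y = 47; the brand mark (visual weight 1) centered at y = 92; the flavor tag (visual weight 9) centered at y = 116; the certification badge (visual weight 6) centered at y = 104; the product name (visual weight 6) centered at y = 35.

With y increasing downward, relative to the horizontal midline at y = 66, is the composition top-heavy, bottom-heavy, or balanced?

bottom-heavy

Total weight = 4 + 1 + 2 + 1 + 9 + 6 + 6 = 29.
y-moment: 4·39 + 1·59 + 2·47 + 1·92 + 9·116 + 6·104 + 6·35 = 2279; centroid 2279/29 ≈ 78.59.
Since 78.6 is below (larger y than) 66, the composition reads bottom-heavy.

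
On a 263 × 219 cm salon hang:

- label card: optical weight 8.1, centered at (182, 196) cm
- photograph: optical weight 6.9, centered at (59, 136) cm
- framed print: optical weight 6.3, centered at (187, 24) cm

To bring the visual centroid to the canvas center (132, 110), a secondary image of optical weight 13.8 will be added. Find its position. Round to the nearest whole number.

New total weight: (8.1 + 6.9 + 6.3) + 13.8 = 35.1.
x: target moment 35.1×132 = 4633.2; current 8.1·182 + 6.9·59 + 6.3·187 = 3059.4; the secondary image supplies 1573.8, so x = 1573.8/13.8 ≈ 114.04.
y: target moment 35.1×110 = 3861.0; current 8.1·196 + 6.9·136 + 6.3·24 = 2677.2; the secondary image supplies 1183.8, so y = 1183.8/13.8 ≈ 85.78.

(114, 86)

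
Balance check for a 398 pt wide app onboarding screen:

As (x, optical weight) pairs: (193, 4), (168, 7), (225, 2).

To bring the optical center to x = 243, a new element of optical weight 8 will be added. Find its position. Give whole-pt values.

With the new element, Σw becomes 4 + 7 + 2 + 8 = 21.
Along x: (2398 + 8·x) / 21 = 243 (existing moment 4·193 + 7·168 + 2·225 = 2398) ⇒ x = (5103 − 2398) / 8 ≈ 338.12.

x ≈ 338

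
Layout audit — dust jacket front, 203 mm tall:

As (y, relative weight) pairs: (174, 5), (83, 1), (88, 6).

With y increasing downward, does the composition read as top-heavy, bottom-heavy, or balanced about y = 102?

Σw = 5 + 1 + 6 = 12.
Σw·y = 5·174 + 1·83 + 6·88 = 1481, so ȳ = 1481/12 ≈ 123.42.
123.4 vs midline 102 → bottom-heavy.

bottom-heavy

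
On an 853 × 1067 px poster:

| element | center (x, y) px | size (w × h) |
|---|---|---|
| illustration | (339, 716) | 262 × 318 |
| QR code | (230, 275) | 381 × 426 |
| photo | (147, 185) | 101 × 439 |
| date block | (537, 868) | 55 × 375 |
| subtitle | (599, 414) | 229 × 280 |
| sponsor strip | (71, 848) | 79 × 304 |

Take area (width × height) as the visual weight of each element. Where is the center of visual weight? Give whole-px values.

Areas → weights: illustration 262·318 = 83316, QR code 381·426 = 162306, photo 101·439 = 44339, date block 55·375 = 20625, subtitle 229·280 = 64120, sponsor strip 79·304 = 24016; Σw = 398722.
Σw·x = 123280978; x̄ = 123280978/398722 ≈ 309.19.
y: moment 177304869 / weight 398722 ≈ 444.68

(309, 445)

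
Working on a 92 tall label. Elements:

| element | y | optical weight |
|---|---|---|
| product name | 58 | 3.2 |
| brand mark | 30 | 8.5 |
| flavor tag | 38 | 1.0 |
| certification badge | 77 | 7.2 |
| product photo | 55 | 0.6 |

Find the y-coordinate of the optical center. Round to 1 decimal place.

y ≈ 52.0

Total weight = 3.2 + 8.5 + 1.0 + 7.2 + 0.6 = 20.5.
Σw·y = 3.2·58 + 8.5·30 + 1.0·38 + 7.2·77 + 0.6·55 = 1066.0, so ȳ = 1066.0/20.5 ≈ 52.00.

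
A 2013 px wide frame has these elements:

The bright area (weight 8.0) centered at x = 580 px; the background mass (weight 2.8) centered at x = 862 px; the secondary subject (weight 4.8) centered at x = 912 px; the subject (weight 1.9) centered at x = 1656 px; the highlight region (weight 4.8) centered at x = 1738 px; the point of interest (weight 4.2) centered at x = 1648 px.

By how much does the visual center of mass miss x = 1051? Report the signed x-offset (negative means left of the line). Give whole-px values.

Total weight = 8.0 + 2.8 + 4.8 + 1.9 + 4.8 + 4.2 = 26.5.
x-moment: 8.0·580 + 2.8·862 + 4.8·912 + 1.9·1656 + 4.8·1738 + 4.2·1648 = 29841.6; centroid 29841.6/26.5 ≈ 1126.10.
Offset from x = 1051: 1126.10 − 1051 ≈ 75.10.

≈ 75 px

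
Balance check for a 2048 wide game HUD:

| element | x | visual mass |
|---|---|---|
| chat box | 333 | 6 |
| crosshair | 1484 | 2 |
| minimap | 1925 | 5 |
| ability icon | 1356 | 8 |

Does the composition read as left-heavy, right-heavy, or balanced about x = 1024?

Total weight = 6 + 2 + 5 + 8 = 21.
x-moment: 6·333 + 2·1484 + 5·1925 + 8·1356 = 25439; centroid 25439/21 ≈ 1211.38.
Since 1211.4 is right of 1024, the composition reads right-heavy.

right-heavy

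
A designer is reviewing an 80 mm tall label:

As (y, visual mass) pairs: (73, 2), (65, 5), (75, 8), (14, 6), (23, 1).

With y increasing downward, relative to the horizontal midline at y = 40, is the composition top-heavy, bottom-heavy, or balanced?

Total weight = 2 + 5 + 8 + 6 + 1 = 22.
Σw·y = 2·73 + 5·65 + 8·75 + 6·14 + 1·23 = 1178, so ȳ = 1178/22 ≈ 53.55.
Since 53.5 is below (larger y than) 40, the composition reads bottom-heavy.

bottom-heavy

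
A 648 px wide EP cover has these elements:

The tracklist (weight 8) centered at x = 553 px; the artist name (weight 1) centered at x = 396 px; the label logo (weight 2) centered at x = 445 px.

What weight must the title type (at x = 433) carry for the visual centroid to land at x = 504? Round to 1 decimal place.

Known weights sum to 8 + 1 + 2 = 11; their moment is 8·553 + 1·396 + 2·445 = 5710.
Set Σw·x/Σw = 504: (5710 + 433w) = 504·(11 + w).
Rearranging, w·(433 − 504) = 504·11 − 5710 = -166, so w ≈ -166/-71 = 2.34.

w ≈ 2.3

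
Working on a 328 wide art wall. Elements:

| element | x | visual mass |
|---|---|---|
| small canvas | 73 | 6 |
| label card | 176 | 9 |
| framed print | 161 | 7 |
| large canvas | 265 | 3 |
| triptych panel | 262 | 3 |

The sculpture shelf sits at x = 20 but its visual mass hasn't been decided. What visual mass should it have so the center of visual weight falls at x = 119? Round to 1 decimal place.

w ≈ 14.1

Existing Σw = 28 (6 + 9 + 7 + 3 + 3); existing moment 6·73 + 9·176 + 7·161 + 3·265 + 3·262 = 4730.
For the centroid to hit 119: (4730 + w·20) / (28 + w) = 119.
Solving: w = (119·28 − 4730) / (20 − 119) = -1398 / -99 ≈ 14.12.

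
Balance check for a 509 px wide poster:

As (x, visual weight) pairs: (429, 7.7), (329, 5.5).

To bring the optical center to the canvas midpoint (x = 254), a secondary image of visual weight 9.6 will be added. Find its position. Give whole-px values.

New total weight: (7.7 + 5.5) + 9.6 = 22.8.
x: need Σw·x = 22.8·254 = 5791.2. Existing = 7.7·429 + 5.5·329 = 5112.8. Remainder 678.4 / 9.6 ≈ 70.67.

x ≈ 71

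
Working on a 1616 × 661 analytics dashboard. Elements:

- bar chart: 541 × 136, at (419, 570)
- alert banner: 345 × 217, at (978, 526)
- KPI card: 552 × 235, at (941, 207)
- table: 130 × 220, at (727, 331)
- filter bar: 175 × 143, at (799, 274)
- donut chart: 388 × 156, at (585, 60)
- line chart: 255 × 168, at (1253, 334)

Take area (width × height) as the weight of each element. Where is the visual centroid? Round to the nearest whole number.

Areas → weights: bar chart 541·136 = 73576, alert banner 345·217 = 74865, KPI card 552·235 = 129720, table 130·220 = 28600, filter bar 175·143 = 25025, donut chart 388·156 = 60528, line chart 255·168 = 42840; Σw = 435154.
Σw·x = 355987409; x̄ = 355987409/435154 ≈ 818.07.
Σw·y = 142433040; ȳ = 142433040/435154 ≈ 327.32.

(818, 327)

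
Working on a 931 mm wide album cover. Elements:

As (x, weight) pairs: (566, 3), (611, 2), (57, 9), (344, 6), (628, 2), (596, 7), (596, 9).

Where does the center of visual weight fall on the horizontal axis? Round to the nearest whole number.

x ≈ 429

Σw = 3 + 2 + 9 + 6 + 2 + 7 + 9 = 38.
Σw·x = 3·566 + 2·611 + 9·57 + 6·344 + 2·628 + 7·596 + 9·596 = 16289, so x̄ = 16289/38 ≈ 428.66.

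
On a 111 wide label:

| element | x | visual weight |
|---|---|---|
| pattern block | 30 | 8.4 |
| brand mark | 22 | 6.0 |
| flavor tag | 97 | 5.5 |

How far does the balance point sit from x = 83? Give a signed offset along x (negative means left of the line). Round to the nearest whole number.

Weights sum to 8.4 + 6.0 + 5.5 = 19.9.
x-moment: 8.4·30 + 6.0·22 + 5.5·97 = 917.5; centroid 917.5/19.9 ≈ 46.11.
Difference: 46.11 − 83 ≈ -36.89.

≈ -37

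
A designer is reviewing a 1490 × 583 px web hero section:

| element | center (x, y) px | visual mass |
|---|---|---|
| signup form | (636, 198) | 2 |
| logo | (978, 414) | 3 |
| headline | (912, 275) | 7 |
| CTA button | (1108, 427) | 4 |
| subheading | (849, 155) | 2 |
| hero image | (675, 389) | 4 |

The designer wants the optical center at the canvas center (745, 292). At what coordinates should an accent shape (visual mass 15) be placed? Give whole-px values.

(543, 244)

After adding the accent shape, total weight = 2 + 3 + 7 + 4 + 2 + 4 + 15 = 37.
Along x: (19420 + 15·x) / 37 = 745 (existing moment 2·636 + 3·978 + 7·912 + 4·1108 + 2·849 + 4·675 = 19420) ⇒ x = (27565 − 19420) / 15 ≈ 543.00.
Along y: (7137 + 15·y) / 37 = 292 (existing moment 2·198 + 3·414 + 7·275 + 4·427 + 2·155 + 4·389 = 7137) ⇒ y = (10804 − 7137) / 15 ≈ 244.47.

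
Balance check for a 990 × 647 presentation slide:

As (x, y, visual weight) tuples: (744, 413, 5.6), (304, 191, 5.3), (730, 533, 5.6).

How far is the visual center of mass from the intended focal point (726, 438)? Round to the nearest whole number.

Σw = 5.6 + 5.3 + 5.6 = 16.5.
Σw·x = 5.6·744 + 5.3·304 + 5.6·730 = 9865.6, so x̄ = 9865.6/16.5 ≈ 597.92.
Σw·y = 5.6·413 + 5.3·191 + 5.6·533 = 6309.9, so ȳ = 6309.9/16.5 ≈ 382.42.
Offset from (726, 438): Δx ≈ -128.08, Δy ≈ -55.58; distance = √(Δx² + Δy²) ≈ 139.62.

≈ 140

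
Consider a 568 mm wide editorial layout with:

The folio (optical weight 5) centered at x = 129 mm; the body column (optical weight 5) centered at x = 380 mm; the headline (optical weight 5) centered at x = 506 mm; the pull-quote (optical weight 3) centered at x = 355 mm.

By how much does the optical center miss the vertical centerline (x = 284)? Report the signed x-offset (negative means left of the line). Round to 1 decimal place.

Σw = 5 + 5 + 5 + 3 = 18.
x: (5·129 + 5·380 + 5·506 + 3·355) / 18 = 6140 / 18 ≈ 341.11
Difference: 341.11 − 284 ≈ 57.11.

≈ 57.1 mm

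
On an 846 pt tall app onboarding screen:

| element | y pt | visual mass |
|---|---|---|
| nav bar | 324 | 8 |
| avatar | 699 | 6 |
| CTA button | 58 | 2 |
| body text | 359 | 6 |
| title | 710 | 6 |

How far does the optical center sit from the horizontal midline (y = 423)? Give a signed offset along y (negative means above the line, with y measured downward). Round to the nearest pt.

Σw = 8 + 6 + 2 + 6 + 6 = 28.
y-moment: 8·324 + 6·699 + 2·58 + 6·359 + 6·710 = 13316; centroid 13316/28 ≈ 475.57.
Against y = 423, that's 475.57 − 423 = 52.57.

≈ 53 pt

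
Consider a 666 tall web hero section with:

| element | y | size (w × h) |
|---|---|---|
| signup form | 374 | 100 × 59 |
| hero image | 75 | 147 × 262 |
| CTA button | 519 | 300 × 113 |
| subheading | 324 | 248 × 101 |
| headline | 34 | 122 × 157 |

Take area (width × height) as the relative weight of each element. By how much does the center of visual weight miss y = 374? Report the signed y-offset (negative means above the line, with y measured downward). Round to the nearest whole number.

≈ -117

Taking area as weight: signup form 100·59 = 5900, hero image 147·262 = 38514, CTA button 300·113 = 33900, subheading 248·101 = 25048, headline 122·157 = 19154. Sum 122516.
Σw·y = 5900·374 + 38514·75 + 33900·519 + 25048·324 + 19154·34 = 31456038, so ȳ = 31456038/122516 ≈ 256.75.
Against y = 374, that's 256.75 − 374 = -117.25.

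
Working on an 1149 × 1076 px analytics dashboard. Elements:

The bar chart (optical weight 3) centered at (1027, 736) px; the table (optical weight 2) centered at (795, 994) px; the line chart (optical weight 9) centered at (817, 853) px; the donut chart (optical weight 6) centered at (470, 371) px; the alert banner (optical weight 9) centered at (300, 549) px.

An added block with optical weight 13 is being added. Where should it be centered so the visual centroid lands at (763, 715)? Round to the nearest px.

After adding the added block, total weight = 3 + 2 + 9 + 6 + 9 + 13 = 42.
Along x: (17544 + 13·x) / 42 = 763 (existing moment 3·1027 + 2·795 + 9·817 + 6·470 + 9·300 = 17544) ⇒ x = (32046 − 17544) / 13 ≈ 1115.54.
Along y: (19040 + 13·y) / 42 = 715 (existing moment 3·736 + 2·994 + 9·853 + 6·371 + 9·549 = 19040) ⇒ y = (30030 − 19040) / 13 ≈ 845.38.

(1116, 845)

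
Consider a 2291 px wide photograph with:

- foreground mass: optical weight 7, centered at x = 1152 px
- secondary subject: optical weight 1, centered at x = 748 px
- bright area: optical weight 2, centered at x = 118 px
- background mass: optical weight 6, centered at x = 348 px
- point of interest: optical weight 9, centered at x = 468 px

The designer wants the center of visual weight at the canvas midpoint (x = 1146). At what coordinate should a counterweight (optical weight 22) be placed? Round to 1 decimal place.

With the counterweight, Σw becomes 7 + 1 + 2 + 6 + 9 + 22 = 47.
Along x: (15348 + 22·x) / 47 = 1146 (existing moment 7·1152 + 1·748 + 2·118 + 6·348 + 9·468 = 15348) ⇒ x = (53862 − 15348) / 22 ≈ 1750.64.

x ≈ 1750.6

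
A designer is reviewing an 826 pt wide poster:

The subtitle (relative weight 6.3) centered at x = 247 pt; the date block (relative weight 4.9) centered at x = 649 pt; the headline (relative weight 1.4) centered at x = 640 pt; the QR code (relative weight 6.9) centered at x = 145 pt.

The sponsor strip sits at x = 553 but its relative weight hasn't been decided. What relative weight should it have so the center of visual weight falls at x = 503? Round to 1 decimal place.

Known weights sum to 6.3 + 4.9 + 1.4 + 6.9 = 19.5; their moment is 6.3·247 + 4.9·649 + 1.4·640 + 6.9·145 = 6632.7.
For the centroid to hit 503: (6632.7 + w·553) / (19.5 + w) = 503.
So w = (503·19.5 − 6632.7)/(553 − 503) = 3175.8/50 ≈ 63.52.

w ≈ 63.5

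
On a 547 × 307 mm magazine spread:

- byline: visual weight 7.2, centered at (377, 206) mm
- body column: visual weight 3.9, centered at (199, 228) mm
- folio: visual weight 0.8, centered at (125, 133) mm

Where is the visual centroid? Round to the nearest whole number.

Weights sum to 7.2 + 3.9 + 0.8 = 11.9.
x-moment: 7.2·377 + 3.9·199 + 0.8·125 = 3590.5; centroid 3590.5/11.9 ≈ 301.72.
y-moment: 7.2·206 + 3.9·228 + 0.8·133 = 2478.8; centroid 2478.8/11.9 ≈ 208.30.

(302, 208)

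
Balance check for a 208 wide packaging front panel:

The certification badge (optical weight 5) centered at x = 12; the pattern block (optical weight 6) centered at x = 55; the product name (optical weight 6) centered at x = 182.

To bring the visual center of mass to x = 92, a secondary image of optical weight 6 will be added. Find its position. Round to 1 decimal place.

x ≈ 105.7

After adding the secondary image, total weight = 5 + 6 + 6 + 6 = 23.
x: target moment 23×92 = 2116; current 5·12 + 6·55 + 6·182 = 1482; the secondary image supplies 634, so x = 634/6 ≈ 105.67.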